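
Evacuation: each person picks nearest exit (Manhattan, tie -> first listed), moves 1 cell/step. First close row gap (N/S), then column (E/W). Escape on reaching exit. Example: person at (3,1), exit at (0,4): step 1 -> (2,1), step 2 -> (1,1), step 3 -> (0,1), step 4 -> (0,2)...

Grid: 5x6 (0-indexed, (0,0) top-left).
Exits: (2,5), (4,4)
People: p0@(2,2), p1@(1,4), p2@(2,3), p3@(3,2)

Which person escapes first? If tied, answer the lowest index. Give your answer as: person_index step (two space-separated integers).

Step 1: p0:(2,2)->(2,3) | p1:(1,4)->(2,4) | p2:(2,3)->(2,4) | p3:(3,2)->(4,2)
Step 2: p0:(2,3)->(2,4) | p1:(2,4)->(2,5)->EXIT | p2:(2,4)->(2,5)->EXIT | p3:(4,2)->(4,3)
Step 3: p0:(2,4)->(2,5)->EXIT | p1:escaped | p2:escaped | p3:(4,3)->(4,4)->EXIT
Exit steps: [3, 2, 2, 3]
First to escape: p1 at step 2

Answer: 1 2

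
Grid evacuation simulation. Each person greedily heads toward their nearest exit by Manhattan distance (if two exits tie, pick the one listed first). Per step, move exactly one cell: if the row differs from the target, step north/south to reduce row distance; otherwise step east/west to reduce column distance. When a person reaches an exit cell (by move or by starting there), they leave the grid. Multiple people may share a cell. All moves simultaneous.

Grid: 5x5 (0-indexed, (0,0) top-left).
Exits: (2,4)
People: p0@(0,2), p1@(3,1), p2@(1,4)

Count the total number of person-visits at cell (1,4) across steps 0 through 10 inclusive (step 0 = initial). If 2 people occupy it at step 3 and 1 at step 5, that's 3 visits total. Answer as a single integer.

Step 0: p0@(0,2) p1@(3,1) p2@(1,4) -> at (1,4): 1 [p2], cum=1
Step 1: p0@(1,2) p1@(2,1) p2@ESC -> at (1,4): 0 [-], cum=1
Step 2: p0@(2,2) p1@(2,2) p2@ESC -> at (1,4): 0 [-], cum=1
Step 3: p0@(2,3) p1@(2,3) p2@ESC -> at (1,4): 0 [-], cum=1
Step 4: p0@ESC p1@ESC p2@ESC -> at (1,4): 0 [-], cum=1
Total visits = 1

Answer: 1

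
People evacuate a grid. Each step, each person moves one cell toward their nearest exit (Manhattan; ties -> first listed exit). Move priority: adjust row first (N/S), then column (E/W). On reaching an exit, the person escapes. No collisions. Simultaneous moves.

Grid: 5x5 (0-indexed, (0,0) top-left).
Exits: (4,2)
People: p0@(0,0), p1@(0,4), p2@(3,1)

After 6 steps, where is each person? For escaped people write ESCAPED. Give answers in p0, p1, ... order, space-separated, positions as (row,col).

Step 1: p0:(0,0)->(1,0) | p1:(0,4)->(1,4) | p2:(3,1)->(4,1)
Step 2: p0:(1,0)->(2,0) | p1:(1,4)->(2,4) | p2:(4,1)->(4,2)->EXIT
Step 3: p0:(2,0)->(3,0) | p1:(2,4)->(3,4) | p2:escaped
Step 4: p0:(3,0)->(4,0) | p1:(3,4)->(4,4) | p2:escaped
Step 5: p0:(4,0)->(4,1) | p1:(4,4)->(4,3) | p2:escaped
Step 6: p0:(4,1)->(4,2)->EXIT | p1:(4,3)->(4,2)->EXIT | p2:escaped

ESCAPED ESCAPED ESCAPED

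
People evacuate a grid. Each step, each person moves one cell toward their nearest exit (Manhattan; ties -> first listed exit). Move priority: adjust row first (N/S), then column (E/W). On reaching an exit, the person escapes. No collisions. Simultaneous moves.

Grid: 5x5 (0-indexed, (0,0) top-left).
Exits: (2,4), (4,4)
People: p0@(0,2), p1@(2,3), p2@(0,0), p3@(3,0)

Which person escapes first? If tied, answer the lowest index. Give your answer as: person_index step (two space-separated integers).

Answer: 1 1

Derivation:
Step 1: p0:(0,2)->(1,2) | p1:(2,3)->(2,4)->EXIT | p2:(0,0)->(1,0) | p3:(3,0)->(2,0)
Step 2: p0:(1,2)->(2,2) | p1:escaped | p2:(1,0)->(2,0) | p3:(2,0)->(2,1)
Step 3: p0:(2,2)->(2,3) | p1:escaped | p2:(2,0)->(2,1) | p3:(2,1)->(2,2)
Step 4: p0:(2,3)->(2,4)->EXIT | p1:escaped | p2:(2,1)->(2,2) | p3:(2,2)->(2,3)
Step 5: p0:escaped | p1:escaped | p2:(2,2)->(2,3) | p3:(2,3)->(2,4)->EXIT
Step 6: p0:escaped | p1:escaped | p2:(2,3)->(2,4)->EXIT | p3:escaped
Exit steps: [4, 1, 6, 5]
First to escape: p1 at step 1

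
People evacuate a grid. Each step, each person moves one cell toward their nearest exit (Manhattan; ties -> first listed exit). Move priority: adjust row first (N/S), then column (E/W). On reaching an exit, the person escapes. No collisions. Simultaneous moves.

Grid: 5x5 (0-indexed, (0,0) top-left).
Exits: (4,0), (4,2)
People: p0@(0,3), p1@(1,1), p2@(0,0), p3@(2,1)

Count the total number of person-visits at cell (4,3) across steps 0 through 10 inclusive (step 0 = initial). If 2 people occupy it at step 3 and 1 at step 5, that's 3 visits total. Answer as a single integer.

Answer: 1

Derivation:
Step 0: p0@(0,3) p1@(1,1) p2@(0,0) p3@(2,1) -> at (4,3): 0 [-], cum=0
Step 1: p0@(1,3) p1@(2,1) p2@(1,0) p3@(3,1) -> at (4,3): 0 [-], cum=0
Step 2: p0@(2,3) p1@(3,1) p2@(2,0) p3@(4,1) -> at (4,3): 0 [-], cum=0
Step 3: p0@(3,3) p1@(4,1) p2@(3,0) p3@ESC -> at (4,3): 0 [-], cum=0
Step 4: p0@(4,3) p1@ESC p2@ESC p3@ESC -> at (4,3): 1 [p0], cum=1
Step 5: p0@ESC p1@ESC p2@ESC p3@ESC -> at (4,3): 0 [-], cum=1
Total visits = 1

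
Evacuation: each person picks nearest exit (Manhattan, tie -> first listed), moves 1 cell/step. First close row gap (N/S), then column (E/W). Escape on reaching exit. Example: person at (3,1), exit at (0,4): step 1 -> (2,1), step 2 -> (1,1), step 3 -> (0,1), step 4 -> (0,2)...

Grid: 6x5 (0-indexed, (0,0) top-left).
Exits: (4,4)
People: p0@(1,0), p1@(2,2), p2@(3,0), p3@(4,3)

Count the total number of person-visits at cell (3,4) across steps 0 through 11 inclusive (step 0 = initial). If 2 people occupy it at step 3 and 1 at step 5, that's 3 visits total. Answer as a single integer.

Answer: 0

Derivation:
Step 0: p0@(1,0) p1@(2,2) p2@(3,0) p3@(4,3) -> at (3,4): 0 [-], cum=0
Step 1: p0@(2,0) p1@(3,2) p2@(4,0) p3@ESC -> at (3,4): 0 [-], cum=0
Step 2: p0@(3,0) p1@(4,2) p2@(4,1) p3@ESC -> at (3,4): 0 [-], cum=0
Step 3: p0@(4,0) p1@(4,3) p2@(4,2) p3@ESC -> at (3,4): 0 [-], cum=0
Step 4: p0@(4,1) p1@ESC p2@(4,3) p3@ESC -> at (3,4): 0 [-], cum=0
Step 5: p0@(4,2) p1@ESC p2@ESC p3@ESC -> at (3,4): 0 [-], cum=0
Step 6: p0@(4,3) p1@ESC p2@ESC p3@ESC -> at (3,4): 0 [-], cum=0
Step 7: p0@ESC p1@ESC p2@ESC p3@ESC -> at (3,4): 0 [-], cum=0
Total visits = 0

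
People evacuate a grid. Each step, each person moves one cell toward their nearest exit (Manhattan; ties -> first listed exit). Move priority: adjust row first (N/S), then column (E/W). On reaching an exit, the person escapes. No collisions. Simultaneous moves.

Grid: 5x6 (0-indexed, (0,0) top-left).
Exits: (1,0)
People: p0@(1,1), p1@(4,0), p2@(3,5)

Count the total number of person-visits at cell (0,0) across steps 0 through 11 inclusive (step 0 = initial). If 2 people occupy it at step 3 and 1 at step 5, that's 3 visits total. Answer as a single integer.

Answer: 0

Derivation:
Step 0: p0@(1,1) p1@(4,0) p2@(3,5) -> at (0,0): 0 [-], cum=0
Step 1: p0@ESC p1@(3,0) p2@(2,5) -> at (0,0): 0 [-], cum=0
Step 2: p0@ESC p1@(2,0) p2@(1,5) -> at (0,0): 0 [-], cum=0
Step 3: p0@ESC p1@ESC p2@(1,4) -> at (0,0): 0 [-], cum=0
Step 4: p0@ESC p1@ESC p2@(1,3) -> at (0,0): 0 [-], cum=0
Step 5: p0@ESC p1@ESC p2@(1,2) -> at (0,0): 0 [-], cum=0
Step 6: p0@ESC p1@ESC p2@(1,1) -> at (0,0): 0 [-], cum=0
Step 7: p0@ESC p1@ESC p2@ESC -> at (0,0): 0 [-], cum=0
Total visits = 0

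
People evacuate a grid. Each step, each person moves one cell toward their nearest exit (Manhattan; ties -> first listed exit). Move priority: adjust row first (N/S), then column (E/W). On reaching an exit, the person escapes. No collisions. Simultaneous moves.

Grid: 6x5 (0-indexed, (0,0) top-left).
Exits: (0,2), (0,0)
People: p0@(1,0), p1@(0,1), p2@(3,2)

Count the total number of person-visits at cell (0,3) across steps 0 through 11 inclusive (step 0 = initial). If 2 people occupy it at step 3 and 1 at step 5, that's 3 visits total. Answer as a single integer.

Answer: 0

Derivation:
Step 0: p0@(1,0) p1@(0,1) p2@(3,2) -> at (0,3): 0 [-], cum=0
Step 1: p0@ESC p1@ESC p2@(2,2) -> at (0,3): 0 [-], cum=0
Step 2: p0@ESC p1@ESC p2@(1,2) -> at (0,3): 0 [-], cum=0
Step 3: p0@ESC p1@ESC p2@ESC -> at (0,3): 0 [-], cum=0
Total visits = 0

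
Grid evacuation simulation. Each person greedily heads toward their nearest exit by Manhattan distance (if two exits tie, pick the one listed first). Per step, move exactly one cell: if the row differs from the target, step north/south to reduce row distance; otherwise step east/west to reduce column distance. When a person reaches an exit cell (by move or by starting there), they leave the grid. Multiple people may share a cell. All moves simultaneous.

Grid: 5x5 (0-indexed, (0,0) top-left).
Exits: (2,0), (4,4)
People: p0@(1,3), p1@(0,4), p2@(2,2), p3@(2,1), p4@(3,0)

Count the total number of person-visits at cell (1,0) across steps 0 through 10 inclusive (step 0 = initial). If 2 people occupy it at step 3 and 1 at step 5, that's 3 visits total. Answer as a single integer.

Answer: 0

Derivation:
Step 0: p0@(1,3) p1@(0,4) p2@(2,2) p3@(2,1) p4@(3,0) -> at (1,0): 0 [-], cum=0
Step 1: p0@(2,3) p1@(1,4) p2@(2,1) p3@ESC p4@ESC -> at (1,0): 0 [-], cum=0
Step 2: p0@(2,2) p1@(2,4) p2@ESC p3@ESC p4@ESC -> at (1,0): 0 [-], cum=0
Step 3: p0@(2,1) p1@(3,4) p2@ESC p3@ESC p4@ESC -> at (1,0): 0 [-], cum=0
Step 4: p0@ESC p1@ESC p2@ESC p3@ESC p4@ESC -> at (1,0): 0 [-], cum=0
Total visits = 0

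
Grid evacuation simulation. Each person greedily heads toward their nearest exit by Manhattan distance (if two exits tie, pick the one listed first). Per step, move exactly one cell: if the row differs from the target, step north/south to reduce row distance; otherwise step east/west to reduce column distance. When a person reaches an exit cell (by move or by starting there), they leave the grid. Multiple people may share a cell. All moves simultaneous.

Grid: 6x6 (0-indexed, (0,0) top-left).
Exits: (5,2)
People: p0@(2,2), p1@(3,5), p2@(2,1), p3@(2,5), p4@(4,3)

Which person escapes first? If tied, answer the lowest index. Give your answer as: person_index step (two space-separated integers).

Step 1: p0:(2,2)->(3,2) | p1:(3,5)->(4,5) | p2:(2,1)->(3,1) | p3:(2,5)->(3,5) | p4:(4,3)->(5,3)
Step 2: p0:(3,2)->(4,2) | p1:(4,5)->(5,5) | p2:(3,1)->(4,1) | p3:(3,5)->(4,5) | p4:(5,3)->(5,2)->EXIT
Step 3: p0:(4,2)->(5,2)->EXIT | p1:(5,5)->(5,4) | p2:(4,1)->(5,1) | p3:(4,5)->(5,5) | p4:escaped
Step 4: p0:escaped | p1:(5,4)->(5,3) | p2:(5,1)->(5,2)->EXIT | p3:(5,5)->(5,4) | p4:escaped
Step 5: p0:escaped | p1:(5,3)->(5,2)->EXIT | p2:escaped | p3:(5,4)->(5,3) | p4:escaped
Step 6: p0:escaped | p1:escaped | p2:escaped | p3:(5,3)->(5,2)->EXIT | p4:escaped
Exit steps: [3, 5, 4, 6, 2]
First to escape: p4 at step 2

Answer: 4 2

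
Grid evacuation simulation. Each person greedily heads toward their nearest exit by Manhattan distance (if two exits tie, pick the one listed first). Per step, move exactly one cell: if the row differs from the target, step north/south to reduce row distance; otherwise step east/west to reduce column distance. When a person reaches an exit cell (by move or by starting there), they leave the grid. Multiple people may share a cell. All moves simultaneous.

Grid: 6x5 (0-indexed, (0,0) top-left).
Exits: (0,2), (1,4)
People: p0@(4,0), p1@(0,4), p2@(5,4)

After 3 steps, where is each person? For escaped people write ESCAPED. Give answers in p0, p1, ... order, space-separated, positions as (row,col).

Step 1: p0:(4,0)->(3,0) | p1:(0,4)->(1,4)->EXIT | p2:(5,4)->(4,4)
Step 2: p0:(3,0)->(2,0) | p1:escaped | p2:(4,4)->(3,4)
Step 3: p0:(2,0)->(1,0) | p1:escaped | p2:(3,4)->(2,4)

(1,0) ESCAPED (2,4)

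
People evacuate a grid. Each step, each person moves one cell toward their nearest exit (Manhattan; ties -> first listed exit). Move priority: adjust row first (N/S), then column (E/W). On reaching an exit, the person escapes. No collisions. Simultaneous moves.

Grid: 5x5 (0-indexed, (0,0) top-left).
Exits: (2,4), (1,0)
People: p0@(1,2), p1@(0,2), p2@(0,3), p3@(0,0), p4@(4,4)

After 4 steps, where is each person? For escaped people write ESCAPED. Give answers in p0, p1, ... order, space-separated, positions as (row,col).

Step 1: p0:(1,2)->(1,1) | p1:(0,2)->(1,2) | p2:(0,3)->(1,3) | p3:(0,0)->(1,0)->EXIT | p4:(4,4)->(3,4)
Step 2: p0:(1,1)->(1,0)->EXIT | p1:(1,2)->(1,1) | p2:(1,3)->(2,3) | p3:escaped | p4:(3,4)->(2,4)->EXIT
Step 3: p0:escaped | p1:(1,1)->(1,0)->EXIT | p2:(2,3)->(2,4)->EXIT | p3:escaped | p4:escaped

ESCAPED ESCAPED ESCAPED ESCAPED ESCAPED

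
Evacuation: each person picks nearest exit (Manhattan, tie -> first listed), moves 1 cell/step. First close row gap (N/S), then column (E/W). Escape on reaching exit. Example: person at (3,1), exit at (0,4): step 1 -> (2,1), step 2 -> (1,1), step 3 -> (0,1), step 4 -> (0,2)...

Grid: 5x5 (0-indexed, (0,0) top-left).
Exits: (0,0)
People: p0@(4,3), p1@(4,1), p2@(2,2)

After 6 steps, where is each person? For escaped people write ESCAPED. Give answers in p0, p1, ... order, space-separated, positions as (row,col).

Step 1: p0:(4,3)->(3,3) | p1:(4,1)->(3,1) | p2:(2,2)->(1,2)
Step 2: p0:(3,3)->(2,3) | p1:(3,1)->(2,1) | p2:(1,2)->(0,2)
Step 3: p0:(2,3)->(1,3) | p1:(2,1)->(1,1) | p2:(0,2)->(0,1)
Step 4: p0:(1,3)->(0,3) | p1:(1,1)->(0,1) | p2:(0,1)->(0,0)->EXIT
Step 5: p0:(0,3)->(0,2) | p1:(0,1)->(0,0)->EXIT | p2:escaped
Step 6: p0:(0,2)->(0,1) | p1:escaped | p2:escaped

(0,1) ESCAPED ESCAPED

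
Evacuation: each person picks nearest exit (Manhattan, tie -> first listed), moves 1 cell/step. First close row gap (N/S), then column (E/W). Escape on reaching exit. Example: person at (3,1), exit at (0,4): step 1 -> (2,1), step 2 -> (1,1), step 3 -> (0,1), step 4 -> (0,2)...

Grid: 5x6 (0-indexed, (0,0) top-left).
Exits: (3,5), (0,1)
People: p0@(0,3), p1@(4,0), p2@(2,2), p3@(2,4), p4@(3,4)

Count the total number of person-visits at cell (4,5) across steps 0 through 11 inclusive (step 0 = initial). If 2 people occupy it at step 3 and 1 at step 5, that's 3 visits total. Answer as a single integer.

Step 0: p0@(0,3) p1@(4,0) p2@(2,2) p3@(2,4) p4@(3,4) -> at (4,5): 0 [-], cum=0
Step 1: p0@(0,2) p1@(3,0) p2@(1,2) p3@(3,4) p4@ESC -> at (4,5): 0 [-], cum=0
Step 2: p0@ESC p1@(2,0) p2@(0,2) p3@ESC p4@ESC -> at (4,5): 0 [-], cum=0
Step 3: p0@ESC p1@(1,0) p2@ESC p3@ESC p4@ESC -> at (4,5): 0 [-], cum=0
Step 4: p0@ESC p1@(0,0) p2@ESC p3@ESC p4@ESC -> at (4,5): 0 [-], cum=0
Step 5: p0@ESC p1@ESC p2@ESC p3@ESC p4@ESC -> at (4,5): 0 [-], cum=0
Total visits = 0

Answer: 0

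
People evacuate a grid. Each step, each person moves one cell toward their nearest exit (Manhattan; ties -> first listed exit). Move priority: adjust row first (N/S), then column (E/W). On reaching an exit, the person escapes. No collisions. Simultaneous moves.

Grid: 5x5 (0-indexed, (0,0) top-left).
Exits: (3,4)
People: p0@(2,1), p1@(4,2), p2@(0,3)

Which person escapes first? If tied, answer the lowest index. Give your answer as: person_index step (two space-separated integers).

Answer: 1 3

Derivation:
Step 1: p0:(2,1)->(3,1) | p1:(4,2)->(3,2) | p2:(0,3)->(1,3)
Step 2: p0:(3,1)->(3,2) | p1:(3,2)->(3,3) | p2:(1,3)->(2,3)
Step 3: p0:(3,2)->(3,3) | p1:(3,3)->(3,4)->EXIT | p2:(2,3)->(3,3)
Step 4: p0:(3,3)->(3,4)->EXIT | p1:escaped | p2:(3,3)->(3,4)->EXIT
Exit steps: [4, 3, 4]
First to escape: p1 at step 3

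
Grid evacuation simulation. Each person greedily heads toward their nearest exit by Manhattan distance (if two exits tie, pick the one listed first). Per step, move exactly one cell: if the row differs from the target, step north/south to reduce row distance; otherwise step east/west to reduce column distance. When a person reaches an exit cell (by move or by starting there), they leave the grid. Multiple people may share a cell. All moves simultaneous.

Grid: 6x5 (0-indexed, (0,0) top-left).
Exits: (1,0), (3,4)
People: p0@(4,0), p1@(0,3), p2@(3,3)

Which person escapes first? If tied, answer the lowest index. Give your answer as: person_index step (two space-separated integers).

Step 1: p0:(4,0)->(3,0) | p1:(0,3)->(1,3) | p2:(3,3)->(3,4)->EXIT
Step 2: p0:(3,0)->(2,0) | p1:(1,3)->(1,2) | p2:escaped
Step 3: p0:(2,0)->(1,0)->EXIT | p1:(1,2)->(1,1) | p2:escaped
Step 4: p0:escaped | p1:(1,1)->(1,0)->EXIT | p2:escaped
Exit steps: [3, 4, 1]
First to escape: p2 at step 1

Answer: 2 1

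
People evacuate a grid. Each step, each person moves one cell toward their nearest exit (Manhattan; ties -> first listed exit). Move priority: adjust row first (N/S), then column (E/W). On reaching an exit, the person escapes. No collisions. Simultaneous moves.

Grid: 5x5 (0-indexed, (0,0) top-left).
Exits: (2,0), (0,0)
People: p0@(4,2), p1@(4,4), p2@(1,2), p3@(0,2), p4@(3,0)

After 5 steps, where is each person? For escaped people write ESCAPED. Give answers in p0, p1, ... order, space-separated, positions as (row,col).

Step 1: p0:(4,2)->(3,2) | p1:(4,4)->(3,4) | p2:(1,2)->(2,2) | p3:(0,2)->(0,1) | p4:(3,0)->(2,0)->EXIT
Step 2: p0:(3,2)->(2,2) | p1:(3,4)->(2,4) | p2:(2,2)->(2,1) | p3:(0,1)->(0,0)->EXIT | p4:escaped
Step 3: p0:(2,2)->(2,1) | p1:(2,4)->(2,3) | p2:(2,1)->(2,0)->EXIT | p3:escaped | p4:escaped
Step 4: p0:(2,1)->(2,0)->EXIT | p1:(2,3)->(2,2) | p2:escaped | p3:escaped | p4:escaped
Step 5: p0:escaped | p1:(2,2)->(2,1) | p2:escaped | p3:escaped | p4:escaped

ESCAPED (2,1) ESCAPED ESCAPED ESCAPED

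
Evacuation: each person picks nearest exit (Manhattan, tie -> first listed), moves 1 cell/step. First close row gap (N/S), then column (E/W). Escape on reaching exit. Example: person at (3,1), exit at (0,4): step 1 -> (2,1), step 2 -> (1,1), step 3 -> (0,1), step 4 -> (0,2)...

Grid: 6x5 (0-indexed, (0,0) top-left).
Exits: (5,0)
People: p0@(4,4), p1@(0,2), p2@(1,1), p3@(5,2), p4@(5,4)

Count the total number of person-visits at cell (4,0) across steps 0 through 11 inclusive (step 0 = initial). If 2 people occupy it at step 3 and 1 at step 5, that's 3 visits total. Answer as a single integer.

Step 0: p0@(4,4) p1@(0,2) p2@(1,1) p3@(5,2) p4@(5,4) -> at (4,0): 0 [-], cum=0
Step 1: p0@(5,4) p1@(1,2) p2@(2,1) p3@(5,1) p4@(5,3) -> at (4,0): 0 [-], cum=0
Step 2: p0@(5,3) p1@(2,2) p2@(3,1) p3@ESC p4@(5,2) -> at (4,0): 0 [-], cum=0
Step 3: p0@(5,2) p1@(3,2) p2@(4,1) p3@ESC p4@(5,1) -> at (4,0): 0 [-], cum=0
Step 4: p0@(5,1) p1@(4,2) p2@(5,1) p3@ESC p4@ESC -> at (4,0): 0 [-], cum=0
Step 5: p0@ESC p1@(5,2) p2@ESC p3@ESC p4@ESC -> at (4,0): 0 [-], cum=0
Step 6: p0@ESC p1@(5,1) p2@ESC p3@ESC p4@ESC -> at (4,0): 0 [-], cum=0
Step 7: p0@ESC p1@ESC p2@ESC p3@ESC p4@ESC -> at (4,0): 0 [-], cum=0
Total visits = 0

Answer: 0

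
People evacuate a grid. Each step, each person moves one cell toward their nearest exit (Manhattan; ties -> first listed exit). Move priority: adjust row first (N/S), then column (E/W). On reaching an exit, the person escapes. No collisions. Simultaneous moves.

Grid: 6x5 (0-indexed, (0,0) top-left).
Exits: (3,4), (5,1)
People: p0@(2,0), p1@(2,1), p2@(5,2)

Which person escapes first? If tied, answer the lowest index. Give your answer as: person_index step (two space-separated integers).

Answer: 2 1

Derivation:
Step 1: p0:(2,0)->(3,0) | p1:(2,1)->(3,1) | p2:(5,2)->(5,1)->EXIT
Step 2: p0:(3,0)->(4,0) | p1:(3,1)->(4,1) | p2:escaped
Step 3: p0:(4,0)->(5,0) | p1:(4,1)->(5,1)->EXIT | p2:escaped
Step 4: p0:(5,0)->(5,1)->EXIT | p1:escaped | p2:escaped
Exit steps: [4, 3, 1]
First to escape: p2 at step 1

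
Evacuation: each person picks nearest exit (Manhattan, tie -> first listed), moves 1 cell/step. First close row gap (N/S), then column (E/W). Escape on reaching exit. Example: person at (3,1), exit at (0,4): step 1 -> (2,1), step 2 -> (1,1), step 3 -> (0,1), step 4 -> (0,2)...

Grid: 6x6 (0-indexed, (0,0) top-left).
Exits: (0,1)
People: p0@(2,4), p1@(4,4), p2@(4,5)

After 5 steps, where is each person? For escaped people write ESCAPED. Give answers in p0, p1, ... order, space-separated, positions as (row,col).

Step 1: p0:(2,4)->(1,4) | p1:(4,4)->(3,4) | p2:(4,5)->(3,5)
Step 2: p0:(1,4)->(0,4) | p1:(3,4)->(2,4) | p2:(3,5)->(2,5)
Step 3: p0:(0,4)->(0,3) | p1:(2,4)->(1,4) | p2:(2,5)->(1,5)
Step 4: p0:(0,3)->(0,2) | p1:(1,4)->(0,4) | p2:(1,5)->(0,5)
Step 5: p0:(0,2)->(0,1)->EXIT | p1:(0,4)->(0,3) | p2:(0,5)->(0,4)

ESCAPED (0,3) (0,4)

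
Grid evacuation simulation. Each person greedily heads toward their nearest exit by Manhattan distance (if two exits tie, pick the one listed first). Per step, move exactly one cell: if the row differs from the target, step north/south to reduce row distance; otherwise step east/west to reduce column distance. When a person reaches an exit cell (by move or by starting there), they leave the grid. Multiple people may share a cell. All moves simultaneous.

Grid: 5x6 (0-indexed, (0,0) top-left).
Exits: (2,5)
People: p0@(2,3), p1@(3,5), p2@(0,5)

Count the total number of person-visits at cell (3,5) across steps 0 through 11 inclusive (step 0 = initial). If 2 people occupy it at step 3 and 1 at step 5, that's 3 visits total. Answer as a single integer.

Step 0: p0@(2,3) p1@(3,5) p2@(0,5) -> at (3,5): 1 [p1], cum=1
Step 1: p0@(2,4) p1@ESC p2@(1,5) -> at (3,5): 0 [-], cum=1
Step 2: p0@ESC p1@ESC p2@ESC -> at (3,5): 0 [-], cum=1
Total visits = 1

Answer: 1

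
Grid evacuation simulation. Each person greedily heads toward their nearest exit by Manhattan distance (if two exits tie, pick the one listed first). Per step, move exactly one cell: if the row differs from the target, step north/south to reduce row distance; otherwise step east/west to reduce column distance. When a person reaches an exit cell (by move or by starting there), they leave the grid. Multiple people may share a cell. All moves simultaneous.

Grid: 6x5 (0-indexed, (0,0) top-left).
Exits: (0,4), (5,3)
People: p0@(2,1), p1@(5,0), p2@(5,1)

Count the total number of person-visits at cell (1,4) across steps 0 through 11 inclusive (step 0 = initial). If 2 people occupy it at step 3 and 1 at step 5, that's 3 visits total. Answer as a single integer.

Answer: 0

Derivation:
Step 0: p0@(2,1) p1@(5,0) p2@(5,1) -> at (1,4): 0 [-], cum=0
Step 1: p0@(1,1) p1@(5,1) p2@(5,2) -> at (1,4): 0 [-], cum=0
Step 2: p0@(0,1) p1@(5,2) p2@ESC -> at (1,4): 0 [-], cum=0
Step 3: p0@(0,2) p1@ESC p2@ESC -> at (1,4): 0 [-], cum=0
Step 4: p0@(0,3) p1@ESC p2@ESC -> at (1,4): 0 [-], cum=0
Step 5: p0@ESC p1@ESC p2@ESC -> at (1,4): 0 [-], cum=0
Total visits = 0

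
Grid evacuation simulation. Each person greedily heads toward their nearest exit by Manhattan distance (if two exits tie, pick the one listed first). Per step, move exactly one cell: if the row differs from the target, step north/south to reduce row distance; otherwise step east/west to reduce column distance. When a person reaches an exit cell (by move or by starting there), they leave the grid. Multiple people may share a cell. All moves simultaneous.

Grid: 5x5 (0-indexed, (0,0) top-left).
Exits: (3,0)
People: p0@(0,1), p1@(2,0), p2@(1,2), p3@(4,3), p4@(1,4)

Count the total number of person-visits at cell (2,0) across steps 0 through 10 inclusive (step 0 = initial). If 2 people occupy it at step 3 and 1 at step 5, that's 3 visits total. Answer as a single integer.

Answer: 1

Derivation:
Step 0: p0@(0,1) p1@(2,0) p2@(1,2) p3@(4,3) p4@(1,4) -> at (2,0): 1 [p1], cum=1
Step 1: p0@(1,1) p1@ESC p2@(2,2) p3@(3,3) p4@(2,4) -> at (2,0): 0 [-], cum=1
Step 2: p0@(2,1) p1@ESC p2@(3,2) p3@(3,2) p4@(3,4) -> at (2,0): 0 [-], cum=1
Step 3: p0@(3,1) p1@ESC p2@(3,1) p3@(3,1) p4@(3,3) -> at (2,0): 0 [-], cum=1
Step 4: p0@ESC p1@ESC p2@ESC p3@ESC p4@(3,2) -> at (2,0): 0 [-], cum=1
Step 5: p0@ESC p1@ESC p2@ESC p3@ESC p4@(3,1) -> at (2,0): 0 [-], cum=1
Step 6: p0@ESC p1@ESC p2@ESC p3@ESC p4@ESC -> at (2,0): 0 [-], cum=1
Total visits = 1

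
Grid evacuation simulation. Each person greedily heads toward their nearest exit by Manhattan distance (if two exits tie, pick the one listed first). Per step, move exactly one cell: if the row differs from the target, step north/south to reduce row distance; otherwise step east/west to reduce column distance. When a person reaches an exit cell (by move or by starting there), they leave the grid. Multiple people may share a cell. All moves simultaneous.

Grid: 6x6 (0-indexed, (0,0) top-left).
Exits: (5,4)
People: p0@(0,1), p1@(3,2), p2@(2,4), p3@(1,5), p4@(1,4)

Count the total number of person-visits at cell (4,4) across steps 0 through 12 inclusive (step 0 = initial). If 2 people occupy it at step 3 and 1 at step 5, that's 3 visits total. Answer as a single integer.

Step 0: p0@(0,1) p1@(3,2) p2@(2,4) p3@(1,5) p4@(1,4) -> at (4,4): 0 [-], cum=0
Step 1: p0@(1,1) p1@(4,2) p2@(3,4) p3@(2,5) p4@(2,4) -> at (4,4): 0 [-], cum=0
Step 2: p0@(2,1) p1@(5,2) p2@(4,4) p3@(3,5) p4@(3,4) -> at (4,4): 1 [p2], cum=1
Step 3: p0@(3,1) p1@(5,3) p2@ESC p3@(4,5) p4@(4,4) -> at (4,4): 1 [p4], cum=2
Step 4: p0@(4,1) p1@ESC p2@ESC p3@(5,5) p4@ESC -> at (4,4): 0 [-], cum=2
Step 5: p0@(5,1) p1@ESC p2@ESC p3@ESC p4@ESC -> at (4,4): 0 [-], cum=2
Step 6: p0@(5,2) p1@ESC p2@ESC p3@ESC p4@ESC -> at (4,4): 0 [-], cum=2
Step 7: p0@(5,3) p1@ESC p2@ESC p3@ESC p4@ESC -> at (4,4): 0 [-], cum=2
Step 8: p0@ESC p1@ESC p2@ESC p3@ESC p4@ESC -> at (4,4): 0 [-], cum=2
Total visits = 2

Answer: 2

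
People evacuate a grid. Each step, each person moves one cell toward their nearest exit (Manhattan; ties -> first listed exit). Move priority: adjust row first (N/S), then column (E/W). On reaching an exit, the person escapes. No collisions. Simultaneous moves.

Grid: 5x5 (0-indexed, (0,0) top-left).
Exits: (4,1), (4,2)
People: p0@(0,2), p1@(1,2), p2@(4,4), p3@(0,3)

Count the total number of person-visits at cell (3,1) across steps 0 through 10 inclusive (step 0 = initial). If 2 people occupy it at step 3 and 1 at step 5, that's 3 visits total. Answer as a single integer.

Step 0: p0@(0,2) p1@(1,2) p2@(4,4) p3@(0,3) -> at (3,1): 0 [-], cum=0
Step 1: p0@(1,2) p1@(2,2) p2@(4,3) p3@(1,3) -> at (3,1): 0 [-], cum=0
Step 2: p0@(2,2) p1@(3,2) p2@ESC p3@(2,3) -> at (3,1): 0 [-], cum=0
Step 3: p0@(3,2) p1@ESC p2@ESC p3@(3,3) -> at (3,1): 0 [-], cum=0
Step 4: p0@ESC p1@ESC p2@ESC p3@(4,3) -> at (3,1): 0 [-], cum=0
Step 5: p0@ESC p1@ESC p2@ESC p3@ESC -> at (3,1): 0 [-], cum=0
Total visits = 0

Answer: 0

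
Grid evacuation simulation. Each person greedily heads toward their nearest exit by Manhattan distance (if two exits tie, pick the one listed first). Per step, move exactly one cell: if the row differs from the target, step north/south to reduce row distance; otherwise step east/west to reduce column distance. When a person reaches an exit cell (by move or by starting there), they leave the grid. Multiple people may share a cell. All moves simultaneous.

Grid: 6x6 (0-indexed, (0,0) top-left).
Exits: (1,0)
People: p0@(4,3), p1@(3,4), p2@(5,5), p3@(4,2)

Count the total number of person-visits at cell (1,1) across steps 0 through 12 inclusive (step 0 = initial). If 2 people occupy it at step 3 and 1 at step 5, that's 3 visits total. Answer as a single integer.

Answer: 4

Derivation:
Step 0: p0@(4,3) p1@(3,4) p2@(5,5) p3@(4,2) -> at (1,1): 0 [-], cum=0
Step 1: p0@(3,3) p1@(2,4) p2@(4,5) p3@(3,2) -> at (1,1): 0 [-], cum=0
Step 2: p0@(2,3) p1@(1,4) p2@(3,5) p3@(2,2) -> at (1,1): 0 [-], cum=0
Step 3: p0@(1,3) p1@(1,3) p2@(2,5) p3@(1,2) -> at (1,1): 0 [-], cum=0
Step 4: p0@(1,2) p1@(1,2) p2@(1,5) p3@(1,1) -> at (1,1): 1 [p3], cum=1
Step 5: p0@(1,1) p1@(1,1) p2@(1,4) p3@ESC -> at (1,1): 2 [p0,p1], cum=3
Step 6: p0@ESC p1@ESC p2@(1,3) p3@ESC -> at (1,1): 0 [-], cum=3
Step 7: p0@ESC p1@ESC p2@(1,2) p3@ESC -> at (1,1): 0 [-], cum=3
Step 8: p0@ESC p1@ESC p2@(1,1) p3@ESC -> at (1,1): 1 [p2], cum=4
Step 9: p0@ESC p1@ESC p2@ESC p3@ESC -> at (1,1): 0 [-], cum=4
Total visits = 4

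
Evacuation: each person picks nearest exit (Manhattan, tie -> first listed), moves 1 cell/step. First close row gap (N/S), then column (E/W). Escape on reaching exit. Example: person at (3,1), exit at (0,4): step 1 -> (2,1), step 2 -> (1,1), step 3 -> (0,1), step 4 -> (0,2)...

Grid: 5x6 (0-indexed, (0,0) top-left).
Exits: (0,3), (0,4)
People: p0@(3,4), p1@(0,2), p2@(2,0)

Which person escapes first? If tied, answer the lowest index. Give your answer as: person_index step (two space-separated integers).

Answer: 1 1

Derivation:
Step 1: p0:(3,4)->(2,4) | p1:(0,2)->(0,3)->EXIT | p2:(2,0)->(1,0)
Step 2: p0:(2,4)->(1,4) | p1:escaped | p2:(1,0)->(0,0)
Step 3: p0:(1,4)->(0,4)->EXIT | p1:escaped | p2:(0,0)->(0,1)
Step 4: p0:escaped | p1:escaped | p2:(0,1)->(0,2)
Step 5: p0:escaped | p1:escaped | p2:(0,2)->(0,3)->EXIT
Exit steps: [3, 1, 5]
First to escape: p1 at step 1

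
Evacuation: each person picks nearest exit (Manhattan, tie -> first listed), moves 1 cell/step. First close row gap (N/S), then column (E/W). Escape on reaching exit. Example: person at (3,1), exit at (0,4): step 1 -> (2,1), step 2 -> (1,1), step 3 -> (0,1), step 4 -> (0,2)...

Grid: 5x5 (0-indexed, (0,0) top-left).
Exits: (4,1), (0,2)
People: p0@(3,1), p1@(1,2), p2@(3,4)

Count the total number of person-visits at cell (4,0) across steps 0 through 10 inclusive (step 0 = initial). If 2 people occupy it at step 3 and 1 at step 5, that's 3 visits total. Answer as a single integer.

Step 0: p0@(3,1) p1@(1,2) p2@(3,4) -> at (4,0): 0 [-], cum=0
Step 1: p0@ESC p1@ESC p2@(4,4) -> at (4,0): 0 [-], cum=0
Step 2: p0@ESC p1@ESC p2@(4,3) -> at (4,0): 0 [-], cum=0
Step 3: p0@ESC p1@ESC p2@(4,2) -> at (4,0): 0 [-], cum=0
Step 4: p0@ESC p1@ESC p2@ESC -> at (4,0): 0 [-], cum=0
Total visits = 0

Answer: 0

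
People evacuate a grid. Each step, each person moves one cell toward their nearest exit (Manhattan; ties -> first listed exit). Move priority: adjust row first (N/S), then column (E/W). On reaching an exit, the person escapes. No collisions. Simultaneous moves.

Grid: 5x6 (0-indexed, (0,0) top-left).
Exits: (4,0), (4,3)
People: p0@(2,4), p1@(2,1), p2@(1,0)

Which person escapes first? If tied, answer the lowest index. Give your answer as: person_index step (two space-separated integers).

Step 1: p0:(2,4)->(3,4) | p1:(2,1)->(3,1) | p2:(1,0)->(2,0)
Step 2: p0:(3,4)->(4,4) | p1:(3,1)->(4,1) | p2:(2,0)->(3,0)
Step 3: p0:(4,4)->(4,3)->EXIT | p1:(4,1)->(4,0)->EXIT | p2:(3,0)->(4,0)->EXIT
Exit steps: [3, 3, 3]
First to escape: p0 at step 3

Answer: 0 3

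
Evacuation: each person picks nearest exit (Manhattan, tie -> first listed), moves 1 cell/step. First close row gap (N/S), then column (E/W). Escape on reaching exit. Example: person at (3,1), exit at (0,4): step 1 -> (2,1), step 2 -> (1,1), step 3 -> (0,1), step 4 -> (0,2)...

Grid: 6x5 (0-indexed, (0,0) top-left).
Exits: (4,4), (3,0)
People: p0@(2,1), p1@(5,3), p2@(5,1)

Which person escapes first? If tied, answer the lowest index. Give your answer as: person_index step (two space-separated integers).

Answer: 0 2

Derivation:
Step 1: p0:(2,1)->(3,1) | p1:(5,3)->(4,3) | p2:(5,1)->(4,1)
Step 2: p0:(3,1)->(3,0)->EXIT | p1:(4,3)->(4,4)->EXIT | p2:(4,1)->(3,1)
Step 3: p0:escaped | p1:escaped | p2:(3,1)->(3,0)->EXIT
Exit steps: [2, 2, 3]
First to escape: p0 at step 2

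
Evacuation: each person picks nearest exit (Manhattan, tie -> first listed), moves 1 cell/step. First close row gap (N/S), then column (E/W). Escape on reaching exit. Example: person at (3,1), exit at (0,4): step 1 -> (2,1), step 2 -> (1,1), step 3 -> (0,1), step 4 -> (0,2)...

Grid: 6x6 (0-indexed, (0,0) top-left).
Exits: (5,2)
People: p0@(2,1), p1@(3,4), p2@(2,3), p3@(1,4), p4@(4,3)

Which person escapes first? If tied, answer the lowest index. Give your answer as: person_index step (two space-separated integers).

Step 1: p0:(2,1)->(3,1) | p1:(3,4)->(4,4) | p2:(2,3)->(3,3) | p3:(1,4)->(2,4) | p4:(4,3)->(5,3)
Step 2: p0:(3,1)->(4,1) | p1:(4,4)->(5,4) | p2:(3,3)->(4,3) | p3:(2,4)->(3,4) | p4:(5,3)->(5,2)->EXIT
Step 3: p0:(4,1)->(5,1) | p1:(5,4)->(5,3) | p2:(4,3)->(5,3) | p3:(3,4)->(4,4) | p4:escaped
Step 4: p0:(5,1)->(5,2)->EXIT | p1:(5,3)->(5,2)->EXIT | p2:(5,3)->(5,2)->EXIT | p3:(4,4)->(5,4) | p4:escaped
Step 5: p0:escaped | p1:escaped | p2:escaped | p3:(5,4)->(5,3) | p4:escaped
Step 6: p0:escaped | p1:escaped | p2:escaped | p3:(5,3)->(5,2)->EXIT | p4:escaped
Exit steps: [4, 4, 4, 6, 2]
First to escape: p4 at step 2

Answer: 4 2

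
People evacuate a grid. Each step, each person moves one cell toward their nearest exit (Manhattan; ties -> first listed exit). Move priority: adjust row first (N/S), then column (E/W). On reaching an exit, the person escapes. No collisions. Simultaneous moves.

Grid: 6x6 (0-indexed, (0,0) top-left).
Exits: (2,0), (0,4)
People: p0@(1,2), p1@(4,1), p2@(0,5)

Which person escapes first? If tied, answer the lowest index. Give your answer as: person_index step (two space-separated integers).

Answer: 2 1

Derivation:
Step 1: p0:(1,2)->(2,2) | p1:(4,1)->(3,1) | p2:(0,5)->(0,4)->EXIT
Step 2: p0:(2,2)->(2,1) | p1:(3,1)->(2,1) | p2:escaped
Step 3: p0:(2,1)->(2,0)->EXIT | p1:(2,1)->(2,0)->EXIT | p2:escaped
Exit steps: [3, 3, 1]
First to escape: p2 at step 1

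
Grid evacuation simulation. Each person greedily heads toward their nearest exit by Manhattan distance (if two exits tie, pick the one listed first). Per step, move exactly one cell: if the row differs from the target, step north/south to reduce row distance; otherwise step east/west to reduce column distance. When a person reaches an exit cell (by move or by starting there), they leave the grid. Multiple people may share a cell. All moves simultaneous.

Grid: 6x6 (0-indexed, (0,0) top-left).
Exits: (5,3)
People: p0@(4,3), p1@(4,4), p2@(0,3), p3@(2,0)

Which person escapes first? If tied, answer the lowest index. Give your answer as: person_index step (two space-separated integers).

Answer: 0 1

Derivation:
Step 1: p0:(4,3)->(5,3)->EXIT | p1:(4,4)->(5,4) | p2:(0,3)->(1,3) | p3:(2,0)->(3,0)
Step 2: p0:escaped | p1:(5,4)->(5,3)->EXIT | p2:(1,3)->(2,3) | p3:(3,0)->(4,0)
Step 3: p0:escaped | p1:escaped | p2:(2,3)->(3,3) | p3:(4,0)->(5,0)
Step 4: p0:escaped | p1:escaped | p2:(3,3)->(4,3) | p3:(5,0)->(5,1)
Step 5: p0:escaped | p1:escaped | p2:(4,3)->(5,3)->EXIT | p3:(5,1)->(5,2)
Step 6: p0:escaped | p1:escaped | p2:escaped | p3:(5,2)->(5,3)->EXIT
Exit steps: [1, 2, 5, 6]
First to escape: p0 at step 1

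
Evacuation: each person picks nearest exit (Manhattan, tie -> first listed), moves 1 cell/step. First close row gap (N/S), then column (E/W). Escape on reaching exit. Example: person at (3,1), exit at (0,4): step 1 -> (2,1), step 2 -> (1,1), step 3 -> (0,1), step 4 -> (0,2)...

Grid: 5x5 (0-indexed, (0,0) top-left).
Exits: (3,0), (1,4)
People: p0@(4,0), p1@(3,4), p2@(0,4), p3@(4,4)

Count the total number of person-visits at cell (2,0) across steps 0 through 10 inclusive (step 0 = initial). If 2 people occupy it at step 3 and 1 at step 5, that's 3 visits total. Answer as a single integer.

Step 0: p0@(4,0) p1@(3,4) p2@(0,4) p3@(4,4) -> at (2,0): 0 [-], cum=0
Step 1: p0@ESC p1@(2,4) p2@ESC p3@(3,4) -> at (2,0): 0 [-], cum=0
Step 2: p0@ESC p1@ESC p2@ESC p3@(2,4) -> at (2,0): 0 [-], cum=0
Step 3: p0@ESC p1@ESC p2@ESC p3@ESC -> at (2,0): 0 [-], cum=0
Total visits = 0

Answer: 0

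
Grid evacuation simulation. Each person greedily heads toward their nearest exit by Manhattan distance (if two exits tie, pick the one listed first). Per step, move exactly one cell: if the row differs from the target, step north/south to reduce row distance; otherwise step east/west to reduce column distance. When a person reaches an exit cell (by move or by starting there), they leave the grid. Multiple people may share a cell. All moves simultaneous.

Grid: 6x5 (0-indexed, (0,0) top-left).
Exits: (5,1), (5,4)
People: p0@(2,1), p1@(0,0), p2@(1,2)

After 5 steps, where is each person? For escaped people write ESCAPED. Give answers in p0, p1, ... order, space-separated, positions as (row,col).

Step 1: p0:(2,1)->(3,1) | p1:(0,0)->(1,0) | p2:(1,2)->(2,2)
Step 2: p0:(3,1)->(4,1) | p1:(1,0)->(2,0) | p2:(2,2)->(3,2)
Step 3: p0:(4,1)->(5,1)->EXIT | p1:(2,0)->(3,0) | p2:(3,2)->(4,2)
Step 4: p0:escaped | p1:(3,0)->(4,0) | p2:(4,2)->(5,2)
Step 5: p0:escaped | p1:(4,0)->(5,0) | p2:(5,2)->(5,1)->EXIT

ESCAPED (5,0) ESCAPED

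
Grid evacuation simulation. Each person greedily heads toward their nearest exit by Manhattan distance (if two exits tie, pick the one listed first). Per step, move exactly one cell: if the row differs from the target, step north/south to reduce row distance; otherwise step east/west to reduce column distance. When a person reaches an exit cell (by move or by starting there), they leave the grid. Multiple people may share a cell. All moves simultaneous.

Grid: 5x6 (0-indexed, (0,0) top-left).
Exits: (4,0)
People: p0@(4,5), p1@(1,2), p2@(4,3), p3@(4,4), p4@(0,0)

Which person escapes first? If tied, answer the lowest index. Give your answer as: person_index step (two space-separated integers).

Answer: 2 3

Derivation:
Step 1: p0:(4,5)->(4,4) | p1:(1,2)->(2,2) | p2:(4,3)->(4,2) | p3:(4,4)->(4,3) | p4:(0,0)->(1,0)
Step 2: p0:(4,4)->(4,3) | p1:(2,2)->(3,2) | p2:(4,2)->(4,1) | p3:(4,3)->(4,2) | p4:(1,0)->(2,0)
Step 3: p0:(4,3)->(4,2) | p1:(3,2)->(4,2) | p2:(4,1)->(4,0)->EXIT | p3:(4,2)->(4,1) | p4:(2,0)->(3,0)
Step 4: p0:(4,2)->(4,1) | p1:(4,2)->(4,1) | p2:escaped | p3:(4,1)->(4,0)->EXIT | p4:(3,0)->(4,0)->EXIT
Step 5: p0:(4,1)->(4,0)->EXIT | p1:(4,1)->(4,0)->EXIT | p2:escaped | p3:escaped | p4:escaped
Exit steps: [5, 5, 3, 4, 4]
First to escape: p2 at step 3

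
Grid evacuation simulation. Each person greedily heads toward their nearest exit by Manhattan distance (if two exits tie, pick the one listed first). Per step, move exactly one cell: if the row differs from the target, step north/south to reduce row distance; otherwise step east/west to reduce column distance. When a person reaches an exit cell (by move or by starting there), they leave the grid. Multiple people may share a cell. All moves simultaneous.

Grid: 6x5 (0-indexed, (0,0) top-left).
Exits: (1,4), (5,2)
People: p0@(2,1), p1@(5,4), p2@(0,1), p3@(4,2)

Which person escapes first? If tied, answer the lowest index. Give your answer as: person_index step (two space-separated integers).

Answer: 3 1

Derivation:
Step 1: p0:(2,1)->(1,1) | p1:(5,4)->(5,3) | p2:(0,1)->(1,1) | p3:(4,2)->(5,2)->EXIT
Step 2: p0:(1,1)->(1,2) | p1:(5,3)->(5,2)->EXIT | p2:(1,1)->(1,2) | p3:escaped
Step 3: p0:(1,2)->(1,3) | p1:escaped | p2:(1,2)->(1,3) | p3:escaped
Step 4: p0:(1,3)->(1,4)->EXIT | p1:escaped | p2:(1,3)->(1,4)->EXIT | p3:escaped
Exit steps: [4, 2, 4, 1]
First to escape: p3 at step 1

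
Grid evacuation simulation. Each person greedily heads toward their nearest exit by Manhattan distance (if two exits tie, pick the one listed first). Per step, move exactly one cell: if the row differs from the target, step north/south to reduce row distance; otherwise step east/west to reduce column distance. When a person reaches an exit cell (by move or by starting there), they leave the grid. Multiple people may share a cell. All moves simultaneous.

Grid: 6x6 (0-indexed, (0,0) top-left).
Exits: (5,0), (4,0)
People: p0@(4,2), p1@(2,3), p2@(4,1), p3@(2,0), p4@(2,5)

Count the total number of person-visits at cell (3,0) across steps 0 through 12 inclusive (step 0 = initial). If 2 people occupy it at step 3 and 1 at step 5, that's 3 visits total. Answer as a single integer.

Answer: 1

Derivation:
Step 0: p0@(4,2) p1@(2,3) p2@(4,1) p3@(2,0) p4@(2,5) -> at (3,0): 0 [-], cum=0
Step 1: p0@(4,1) p1@(3,3) p2@ESC p3@(3,0) p4@(3,5) -> at (3,0): 1 [p3], cum=1
Step 2: p0@ESC p1@(4,3) p2@ESC p3@ESC p4@(4,5) -> at (3,0): 0 [-], cum=1
Step 3: p0@ESC p1@(4,2) p2@ESC p3@ESC p4@(4,4) -> at (3,0): 0 [-], cum=1
Step 4: p0@ESC p1@(4,1) p2@ESC p3@ESC p4@(4,3) -> at (3,0): 0 [-], cum=1
Step 5: p0@ESC p1@ESC p2@ESC p3@ESC p4@(4,2) -> at (3,0): 0 [-], cum=1
Step 6: p0@ESC p1@ESC p2@ESC p3@ESC p4@(4,1) -> at (3,0): 0 [-], cum=1
Step 7: p0@ESC p1@ESC p2@ESC p3@ESC p4@ESC -> at (3,0): 0 [-], cum=1
Total visits = 1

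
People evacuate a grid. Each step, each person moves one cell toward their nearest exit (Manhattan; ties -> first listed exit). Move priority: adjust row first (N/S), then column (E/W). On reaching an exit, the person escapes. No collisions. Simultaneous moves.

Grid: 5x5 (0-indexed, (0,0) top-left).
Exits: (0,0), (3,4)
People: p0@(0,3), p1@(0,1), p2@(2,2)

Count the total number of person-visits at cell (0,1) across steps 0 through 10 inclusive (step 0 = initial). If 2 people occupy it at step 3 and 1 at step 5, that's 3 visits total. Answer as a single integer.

Step 0: p0@(0,3) p1@(0,1) p2@(2,2) -> at (0,1): 1 [p1], cum=1
Step 1: p0@(0,2) p1@ESC p2@(3,2) -> at (0,1): 0 [-], cum=1
Step 2: p0@(0,1) p1@ESC p2@(3,3) -> at (0,1): 1 [p0], cum=2
Step 3: p0@ESC p1@ESC p2@ESC -> at (0,1): 0 [-], cum=2
Total visits = 2

Answer: 2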